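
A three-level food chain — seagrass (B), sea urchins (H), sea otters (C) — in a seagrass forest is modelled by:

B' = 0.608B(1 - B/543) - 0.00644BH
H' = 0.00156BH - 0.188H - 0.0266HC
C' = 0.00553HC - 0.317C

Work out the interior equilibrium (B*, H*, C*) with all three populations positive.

B* ≈ 213, H* ≈ 57.3, C* ≈ 5.44

From dC/dt = 0: 0.00553H* = 0.317, so H* = 57.3.
From dB/dt = 0: 0.608(1 - B*/543) = 0.00644·57.3, giving B* = 543·(1 - 0.607) = 213.
From dH/dt = 0: 0.00156·213 - 0.188 = 0.0266C*, so C* = 0.145/0.0266 = 5.44.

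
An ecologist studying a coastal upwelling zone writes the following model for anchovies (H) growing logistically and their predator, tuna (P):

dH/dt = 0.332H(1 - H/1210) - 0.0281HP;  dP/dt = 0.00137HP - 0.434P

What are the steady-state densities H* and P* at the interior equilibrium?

H* ≈ 317, P* ≈ 8.72

From dP/dt = 0 with P > 0: 0.00137H* = 0.434, so H* = 317.
Substitute into dH/dt = 0: 0.332(1 - 317/1210) = 0.0281P*.
The bracket is 0.738, giving P* = 0.245/0.0281 = 8.72.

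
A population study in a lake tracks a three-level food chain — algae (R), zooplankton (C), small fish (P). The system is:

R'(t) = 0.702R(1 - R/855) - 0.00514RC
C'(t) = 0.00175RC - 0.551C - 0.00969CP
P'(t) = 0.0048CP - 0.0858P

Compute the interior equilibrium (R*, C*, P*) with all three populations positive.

R* ≈ 743, C* ≈ 17.9, P* ≈ 77.3

From dP/dt = 0: 0.0048C* = 0.0858, so C* = 17.9.
From dR/dt = 0: 0.702(1 - R*/855) = 0.00514·17.9, giving R* = 855·(1 - 0.131) = 743.
From dC/dt = 0: 0.00175·743 - 0.551 = 0.00969P*, so P* = 0.749/0.00969 = 77.3.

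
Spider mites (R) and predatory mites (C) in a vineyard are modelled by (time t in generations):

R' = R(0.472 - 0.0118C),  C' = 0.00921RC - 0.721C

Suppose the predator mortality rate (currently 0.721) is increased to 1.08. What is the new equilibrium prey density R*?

At the interior fixed point, setting dC/dt = 0 with C > 0 fixes R* = (predator death rate)/(RC coefficient) — independent of the other coefficients.
With the change, R* = 1.08/0.00921 = 117; it rises from 78.3.

R* ≈ 117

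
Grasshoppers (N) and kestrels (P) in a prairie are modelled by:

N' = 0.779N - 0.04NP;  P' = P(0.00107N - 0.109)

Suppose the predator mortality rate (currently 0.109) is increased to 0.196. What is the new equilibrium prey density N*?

At the interior fixed point, setting dP/dt = 0 with P > 0 fixes N* = (predator death rate)/(NP coefficient) — independent of the other coefficients.
With the change, N* = 0.196/0.00107 = 183; it rises from 102.

N* ≈ 183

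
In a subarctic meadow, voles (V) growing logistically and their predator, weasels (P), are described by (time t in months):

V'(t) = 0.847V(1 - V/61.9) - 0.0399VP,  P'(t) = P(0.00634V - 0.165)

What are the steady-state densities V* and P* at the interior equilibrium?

V* ≈ 26, P* ≈ 12.3

From dP/dt = 0 with P > 0: 0.00634V* = 0.165, so V* = 26.
Substitute into dV/dt = 0: 0.847(1 - 26/61.9) = 0.0399P*.
The bracket is 0.58, giving P* = 0.491/0.0399 = 12.3.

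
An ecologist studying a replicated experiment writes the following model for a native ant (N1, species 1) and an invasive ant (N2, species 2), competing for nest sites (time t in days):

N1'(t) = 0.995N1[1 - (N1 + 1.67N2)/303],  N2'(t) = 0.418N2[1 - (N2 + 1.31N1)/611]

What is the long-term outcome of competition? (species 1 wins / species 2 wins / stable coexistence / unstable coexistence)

species 2 excludes species 1

Compare the nullcline intercepts: K1/α12 = 303/1.67 = 181 < K2 = 611; K2/α21 = 611/1.31 = 466 > K1 = 303.
Since the inequalities point opposite ways, species 2 can invade but species 1 cannot.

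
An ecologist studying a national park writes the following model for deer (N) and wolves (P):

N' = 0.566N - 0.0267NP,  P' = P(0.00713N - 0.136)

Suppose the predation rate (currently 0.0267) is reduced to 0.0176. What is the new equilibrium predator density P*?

At the interior fixed point, setting dN/dt = 0 with N > 0 fixes P* = (prey growth rate)/(NP coefficient) — independent of the other coefficients.
With the change, P* = 0.566/0.0176 = 32.2; it rises from 21.2.

P* ≈ 32.2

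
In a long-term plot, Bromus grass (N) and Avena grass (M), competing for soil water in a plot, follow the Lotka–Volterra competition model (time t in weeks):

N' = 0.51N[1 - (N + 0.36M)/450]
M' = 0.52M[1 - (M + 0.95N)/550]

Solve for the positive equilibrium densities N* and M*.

Setting both brackets to zero gives the nullclines N + 0.36M = 450 and 0.95N + M = 550.
Substituting M = 550 - 0.95N into the first: N(1 - 0.36·0.95) = 450 - 0.36·550.
So N* = 252/0.658 = 383, and then M* = 550 - 0.95·383 = 186.

N* ≈ 383, M* ≈ 186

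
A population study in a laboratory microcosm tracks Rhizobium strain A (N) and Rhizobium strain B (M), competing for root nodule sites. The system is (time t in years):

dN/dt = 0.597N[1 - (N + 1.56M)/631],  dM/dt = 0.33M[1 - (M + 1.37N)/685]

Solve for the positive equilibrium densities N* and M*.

N* ≈ 385, M* ≈ 158

Setting both brackets to zero gives the nullclines N + 1.56M = 631 and 1.37N + M = 685.
Substituting M = 685 - 1.37N into the first: N(1 - 1.56·1.37) = 631 - 1.56·685.
So N* = -438/-1.14 = 385, and then M* = 685 - 1.37·385 = 158.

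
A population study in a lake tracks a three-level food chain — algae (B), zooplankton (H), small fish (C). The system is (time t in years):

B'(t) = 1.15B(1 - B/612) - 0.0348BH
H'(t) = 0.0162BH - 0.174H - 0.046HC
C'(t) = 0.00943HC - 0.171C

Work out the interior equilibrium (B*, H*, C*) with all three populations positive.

From dC/dt = 0: 0.00943H* = 0.171, so H* = 18.1.
From dB/dt = 0: 1.15(1 - B*/612) = 0.0348·18.1, giving B* = 612·(1 - 0.549) = 276.
From dH/dt = 0: 0.0162·276 - 0.174 = 0.046C*, so C* = 4.3/0.046 = 93.5.

B* ≈ 276, H* ≈ 18.1, C* ≈ 93.5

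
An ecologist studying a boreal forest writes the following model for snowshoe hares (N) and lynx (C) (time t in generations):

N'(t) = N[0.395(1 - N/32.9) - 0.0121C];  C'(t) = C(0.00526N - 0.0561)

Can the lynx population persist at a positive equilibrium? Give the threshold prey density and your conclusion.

The predator equation gives dC/dt > 0 only when N > 0.0561/0.00526 = 10.7.
Without the predator, N → K = 32.9. Since 32.9 > 10.7, the predator can invade and persist.

Threshold N = 10.7; K > 10.7, so yes, the predator persists.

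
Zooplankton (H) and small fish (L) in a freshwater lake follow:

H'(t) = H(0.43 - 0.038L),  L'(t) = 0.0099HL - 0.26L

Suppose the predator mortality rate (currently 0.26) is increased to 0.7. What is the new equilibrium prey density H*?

H* ≈ 70.7

At the interior fixed point, setting dL/dt = 0 with L > 0 fixes H* = (predator death rate)/(HL coefficient) — independent of the other coefficients.
With the change, H* = 0.7/0.0099 = 70.7; it rises from 26.3.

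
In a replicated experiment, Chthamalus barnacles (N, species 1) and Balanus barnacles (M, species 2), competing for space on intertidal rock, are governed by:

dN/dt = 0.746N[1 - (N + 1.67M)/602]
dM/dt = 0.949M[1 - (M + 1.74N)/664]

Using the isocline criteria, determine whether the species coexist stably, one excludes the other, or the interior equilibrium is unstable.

unstable coexistence (outcome depends on initial conditions)

Compare the nullcline intercepts: K1/α12 = 602/1.67 = 360 < K2 = 664; K2/α21 = 664/1.74 = 382 < K1 = 602.
Since both are reversed, neither can invade when rare; the interior point is a saddle.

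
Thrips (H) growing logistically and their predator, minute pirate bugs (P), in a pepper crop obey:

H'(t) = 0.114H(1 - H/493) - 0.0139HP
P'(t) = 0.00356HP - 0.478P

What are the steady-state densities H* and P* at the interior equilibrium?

From dP/dt = 0 with P > 0: 0.00356H* = 0.478, so H* = 134.
Substitute into dH/dt = 0: 0.114(1 - 134/493) = 0.0139P*.
The bracket is 0.728, giving P* = 0.083/0.0139 = 5.97.

H* ≈ 134, P* ≈ 5.97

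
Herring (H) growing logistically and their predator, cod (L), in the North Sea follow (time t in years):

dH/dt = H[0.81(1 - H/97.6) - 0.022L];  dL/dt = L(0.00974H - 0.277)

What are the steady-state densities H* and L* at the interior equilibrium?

H* ≈ 28.4, L* ≈ 26.1

From dL/dt = 0 with L > 0: 0.00974H* = 0.277, so H* = 28.4.
Substitute into dH/dt = 0: 0.81(1 - 28.4/97.6) = 0.022L*.
The bracket is 0.709, giving L* = 0.574/0.022 = 26.1.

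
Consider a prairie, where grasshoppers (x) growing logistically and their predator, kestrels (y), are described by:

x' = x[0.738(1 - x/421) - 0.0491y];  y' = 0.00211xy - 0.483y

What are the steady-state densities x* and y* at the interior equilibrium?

x* ≈ 229, y* ≈ 6.86

From dy/dt = 0 with y > 0: 0.00211x* = 0.483, so x* = 229.
Substitute into dx/dt = 0: 0.738(1 - 229/421) = 0.0491y*.
The bracket is 0.456, giving y* = 0.337/0.0491 = 6.86.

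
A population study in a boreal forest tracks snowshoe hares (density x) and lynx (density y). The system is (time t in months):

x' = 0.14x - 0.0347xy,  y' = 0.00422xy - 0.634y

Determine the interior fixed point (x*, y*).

x* ≈ 150, y* ≈ 4.03

Set dy/dt = 0 with y > 0: 0.00422x - 0.634 = 0, so x* = 0.634/0.00422 = 150.
Set dx/dt = 0 with x > 0: 0.14 - 0.0347y = 0, so y* = 0.14/0.0347 = 4.03.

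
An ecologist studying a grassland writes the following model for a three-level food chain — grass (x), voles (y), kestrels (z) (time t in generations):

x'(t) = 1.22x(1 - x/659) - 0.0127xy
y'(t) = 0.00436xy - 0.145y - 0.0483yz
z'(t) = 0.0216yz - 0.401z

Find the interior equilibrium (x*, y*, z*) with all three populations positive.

From dz/dt = 0: 0.0216y* = 0.401, so y* = 18.6.
From dx/dt = 0: 1.22(1 - x*/659) = 0.0127·18.6, giving x* = 659·(1 - 0.193) = 532.
From dy/dt = 0: 0.00436·532 - 0.145 = 0.0483z*, so z* = 2.17/0.0483 = 45.

x* ≈ 532, y* ≈ 18.6, z* ≈ 45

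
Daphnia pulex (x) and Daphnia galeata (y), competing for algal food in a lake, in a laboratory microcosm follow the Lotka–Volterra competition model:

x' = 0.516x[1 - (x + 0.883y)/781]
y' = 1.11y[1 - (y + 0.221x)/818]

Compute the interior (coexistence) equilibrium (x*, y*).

x* ≈ 72.9, y* ≈ 802

Setting both brackets to zero gives the nullclines x + 0.883y = 781 and 0.221x + y = 818.
Substituting y = 818 - 0.221x into the first: x(1 - 0.883·0.221) = 781 - 0.883·818.
So x* = 58.7/0.805 = 72.9, and then y* = 818 - 0.221·72.9 = 802.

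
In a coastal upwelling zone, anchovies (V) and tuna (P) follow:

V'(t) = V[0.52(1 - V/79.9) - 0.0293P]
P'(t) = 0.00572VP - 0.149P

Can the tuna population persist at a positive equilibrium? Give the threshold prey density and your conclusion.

The predator equation gives dP/dt > 0 only when V > 0.149/0.00572 = 26.
Without the predator, V → K = 79.9. Since 79.9 > 26, the predator can invade and persist.

Threshold V = 26; K > 26, so yes, the predator persists.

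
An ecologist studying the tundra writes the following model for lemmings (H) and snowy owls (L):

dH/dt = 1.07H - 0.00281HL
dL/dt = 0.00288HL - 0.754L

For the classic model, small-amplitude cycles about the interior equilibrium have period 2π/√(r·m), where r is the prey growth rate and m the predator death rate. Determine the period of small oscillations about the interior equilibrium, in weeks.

T ≈ 7 weeks

Here r = 1.07 and m = 0.754, so r·m = 0.807.
ω = √0.807 = 0.898 per week, hence T = 2π/ω ≈ 7 weeks.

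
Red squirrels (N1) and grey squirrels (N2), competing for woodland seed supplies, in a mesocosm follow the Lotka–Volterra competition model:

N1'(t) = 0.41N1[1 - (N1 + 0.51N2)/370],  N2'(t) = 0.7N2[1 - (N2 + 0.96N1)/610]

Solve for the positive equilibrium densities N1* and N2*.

N1* ≈ 115, N2* ≈ 499

Setting both brackets to zero gives the nullclines N1 + 0.51N2 = 370 and 0.96N1 + N2 = 610.
Substituting N2 = 610 - 0.96N1 into the first: N1(1 - 0.51·0.96) = 370 - 0.51·610.
So N1* = 58.9/0.51 = 115, and then N2* = 610 - 0.96·115 = 499.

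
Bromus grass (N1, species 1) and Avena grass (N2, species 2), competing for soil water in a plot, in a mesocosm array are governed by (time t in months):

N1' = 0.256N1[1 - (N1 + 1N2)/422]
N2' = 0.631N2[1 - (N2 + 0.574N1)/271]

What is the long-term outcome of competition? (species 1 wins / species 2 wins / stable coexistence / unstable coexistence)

Compare the nullcline intercepts: K1/α12 = 422/1 = 422 > K2 = 271; K2/α21 = 271/0.574 = 472 > K1 = 422.
Since both inequalities hold, each species can invade when rare, so the interior equilibrium is stable.

stable coexistence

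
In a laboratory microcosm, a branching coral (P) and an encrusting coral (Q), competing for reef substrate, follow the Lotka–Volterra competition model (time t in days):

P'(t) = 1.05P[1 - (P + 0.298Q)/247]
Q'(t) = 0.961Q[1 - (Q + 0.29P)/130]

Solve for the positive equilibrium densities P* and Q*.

Setting both brackets to zero gives the nullclines P + 0.298Q = 247 and 0.29P + Q = 130.
Substituting Q = 130 - 0.29P into the first: P(1 - 0.298·0.29) = 247 - 0.298·130.
So P* = 208/0.914 = 228, and then Q* = 130 - 0.29·228 = 63.9.

P* ≈ 228, Q* ≈ 63.9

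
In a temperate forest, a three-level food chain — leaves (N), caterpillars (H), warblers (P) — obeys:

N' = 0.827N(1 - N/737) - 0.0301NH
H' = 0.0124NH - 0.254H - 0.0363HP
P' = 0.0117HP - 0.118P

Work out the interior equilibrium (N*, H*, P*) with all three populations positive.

From dP/dt = 0: 0.0117H* = 0.118, so H* = 10.1.
From dN/dt = 0: 0.827(1 - N*/737) = 0.0301·10.1, giving N* = 737·(1 - 0.367) = 466.
From dH/dt = 0: 0.0124·466 - 0.254 = 0.0363P*, so P* = 5.53/0.0363 = 152.

N* ≈ 466, H* ≈ 10.1, P* ≈ 152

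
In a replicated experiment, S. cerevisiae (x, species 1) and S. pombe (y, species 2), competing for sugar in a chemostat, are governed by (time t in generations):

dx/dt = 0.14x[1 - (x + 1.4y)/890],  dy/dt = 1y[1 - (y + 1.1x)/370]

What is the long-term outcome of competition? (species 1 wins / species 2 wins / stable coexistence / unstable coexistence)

Compare the nullcline intercepts: K1/α12 = 890/1.4 = 636 > K2 = 370; K2/α21 = 370/1.1 = 336 < K1 = 890.
Since the inequalities point opposite ways, species 1 can invade but species 2 cannot.

species 1 excludes species 2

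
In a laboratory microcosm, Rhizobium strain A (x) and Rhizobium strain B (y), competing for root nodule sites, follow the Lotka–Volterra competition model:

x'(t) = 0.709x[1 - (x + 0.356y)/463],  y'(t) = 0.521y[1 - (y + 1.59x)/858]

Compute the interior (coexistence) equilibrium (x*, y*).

x* ≈ 363, y* ≈ 281

Setting both brackets to zero gives the nullclines x + 0.356y = 463 and 1.59x + y = 858.
Substituting y = 858 - 1.59x into the first: x(1 - 0.356·1.59) = 463 - 0.356·858.
So x* = 158/0.434 = 363, and then y* = 858 - 1.59·363 = 281.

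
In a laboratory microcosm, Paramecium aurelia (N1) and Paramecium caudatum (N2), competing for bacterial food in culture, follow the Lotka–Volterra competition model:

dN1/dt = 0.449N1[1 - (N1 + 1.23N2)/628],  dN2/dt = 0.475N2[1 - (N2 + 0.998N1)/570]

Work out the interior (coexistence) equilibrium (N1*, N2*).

Setting both brackets to zero gives the nullclines N1 + 1.23N2 = 628 and 0.998N1 + N2 = 570.
Substituting N2 = 570 - 0.998N1 into the first: N1(1 - 1.23·0.998) = 628 - 1.23·570.
So N1* = -73.1/-0.228 = 321, and then N2* = 570 - 0.998·321 = 249.

N1* ≈ 321, N2* ≈ 249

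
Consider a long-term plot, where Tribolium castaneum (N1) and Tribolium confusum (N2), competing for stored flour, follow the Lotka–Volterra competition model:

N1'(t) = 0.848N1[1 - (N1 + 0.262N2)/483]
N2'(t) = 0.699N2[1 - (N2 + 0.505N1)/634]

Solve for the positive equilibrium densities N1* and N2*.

N1* ≈ 365, N2* ≈ 450

Setting both brackets to zero gives the nullclines N1 + 0.262N2 = 483 and 0.505N1 + N2 = 634.
Substituting N2 = 634 - 0.505N1 into the first: N1(1 - 0.262·0.505) = 483 - 0.262·634.
So N1* = 317/0.868 = 365, and then N2* = 634 - 0.505·365 = 450.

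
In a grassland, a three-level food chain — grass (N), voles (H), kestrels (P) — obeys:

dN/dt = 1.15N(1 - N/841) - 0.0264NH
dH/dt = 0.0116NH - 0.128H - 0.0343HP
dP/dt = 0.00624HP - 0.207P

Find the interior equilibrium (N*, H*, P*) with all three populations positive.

N* ≈ 201, H* ≈ 33.2, P* ≈ 64.1

From dP/dt = 0: 0.00624H* = 0.207, so H* = 33.2.
From dN/dt = 0: 1.15(1 - N*/841) = 0.0264·33.2, giving N* = 841·(1 - 0.762) = 201.
From dH/dt = 0: 0.0116·201 - 0.128 = 0.0343P*, so P* = 2.2/0.0343 = 64.1.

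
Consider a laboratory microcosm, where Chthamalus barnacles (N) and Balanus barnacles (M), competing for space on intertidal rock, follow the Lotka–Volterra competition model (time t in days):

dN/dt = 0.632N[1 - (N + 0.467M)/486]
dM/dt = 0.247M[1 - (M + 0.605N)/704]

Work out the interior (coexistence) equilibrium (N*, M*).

N* ≈ 219, M* ≈ 571

Setting both brackets to zero gives the nullclines N + 0.467M = 486 and 0.605N + M = 704.
Substituting M = 704 - 0.605N into the first: N(1 - 0.467·0.605) = 486 - 0.467·704.
So N* = 157/0.717 = 219, and then M* = 704 - 0.605·219 = 571.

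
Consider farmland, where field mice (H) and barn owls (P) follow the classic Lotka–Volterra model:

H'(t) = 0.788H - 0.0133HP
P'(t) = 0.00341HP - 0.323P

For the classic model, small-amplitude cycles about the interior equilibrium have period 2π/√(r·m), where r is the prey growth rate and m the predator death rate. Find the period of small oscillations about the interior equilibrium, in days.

T ≈ 12.5 days

Here r = 0.788 and m = 0.323, so r·m = 0.255.
ω = √0.255 = 0.505 per day, hence T = 2π/ω ≈ 12.5 days.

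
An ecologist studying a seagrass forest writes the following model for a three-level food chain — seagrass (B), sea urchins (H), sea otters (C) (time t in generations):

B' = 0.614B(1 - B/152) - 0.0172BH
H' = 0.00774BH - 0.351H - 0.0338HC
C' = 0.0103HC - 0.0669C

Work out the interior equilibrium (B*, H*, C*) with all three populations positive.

From dC/dt = 0: 0.0103H* = 0.0669, so H* = 6.5.
From dB/dt = 0: 0.614(1 - B*/152) = 0.0172·6.5, giving B* = 152·(1 - 0.182) = 124.
From dH/dt = 0: 0.00774·124 - 0.351 = 0.0338C*, so C* = 0.611/0.0338 = 18.1.

B* ≈ 124, H* ≈ 6.5, C* ≈ 18.1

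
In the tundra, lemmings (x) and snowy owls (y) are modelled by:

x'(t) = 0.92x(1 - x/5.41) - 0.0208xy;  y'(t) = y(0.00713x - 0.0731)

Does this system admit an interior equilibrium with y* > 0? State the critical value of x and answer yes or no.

The predator equation gives dy/dt > 0 only when x > 0.0731/0.00713 = 10.3.
Without the predator, x → K = 5.41. Since 5.41 < 10.3, the predator cannot invade.

Threshold x = 10.3; K < 10.3, so no, the predator goes extinct.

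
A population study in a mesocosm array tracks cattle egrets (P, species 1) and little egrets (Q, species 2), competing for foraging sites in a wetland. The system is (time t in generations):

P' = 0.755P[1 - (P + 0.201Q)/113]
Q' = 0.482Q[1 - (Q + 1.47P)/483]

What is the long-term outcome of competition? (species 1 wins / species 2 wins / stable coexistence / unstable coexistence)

stable coexistence

Compare the nullcline intercepts: K1/α12 = 113/0.201 = 562 > K2 = 483; K2/α21 = 483/1.47 = 329 > K1 = 113.
Since both inequalities hold, each species can invade when rare, so the interior equilibrium is stable.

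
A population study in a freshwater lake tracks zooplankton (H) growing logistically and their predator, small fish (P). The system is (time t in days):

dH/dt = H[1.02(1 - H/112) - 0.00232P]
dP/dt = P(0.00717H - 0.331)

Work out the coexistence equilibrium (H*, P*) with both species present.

H* ≈ 46.2, P* ≈ 258

From dP/dt = 0 with P > 0: 0.00717H* = 0.331, so H* = 46.2.
Substitute into dH/dt = 0: 1.02(1 - 46.2/112) = 0.00232P*.
The bracket is 0.588, giving P* = 0.6/0.00232 = 258.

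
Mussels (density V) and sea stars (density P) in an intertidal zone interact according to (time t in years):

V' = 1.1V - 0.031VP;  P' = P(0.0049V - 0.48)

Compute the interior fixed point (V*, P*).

V* ≈ 98, P* ≈ 35.5

Set dP/dt = 0 with P > 0: 0.0049V - 0.48 = 0, so V* = 0.48/0.0049 = 98.
Set dV/dt = 0 with V > 0: 1.1 - 0.031P = 0, so P* = 1.1/0.031 = 35.5.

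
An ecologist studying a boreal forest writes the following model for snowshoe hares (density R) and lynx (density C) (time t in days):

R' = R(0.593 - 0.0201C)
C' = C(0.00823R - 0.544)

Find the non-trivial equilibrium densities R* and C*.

R* ≈ 66.1, C* ≈ 29.5

Set dC/dt = 0 with C > 0: 0.00823R - 0.544 = 0, so R* = 0.544/0.00823 = 66.1.
Set dR/dt = 0 with R > 0: 0.593 - 0.0201C = 0, so C* = 0.593/0.0201 = 29.5.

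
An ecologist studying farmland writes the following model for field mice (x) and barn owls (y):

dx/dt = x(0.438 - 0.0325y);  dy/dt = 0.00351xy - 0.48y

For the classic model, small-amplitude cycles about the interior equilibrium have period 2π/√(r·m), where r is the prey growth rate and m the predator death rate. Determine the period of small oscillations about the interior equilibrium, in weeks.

Here r = 0.438 and m = 0.48, so r·m = 0.21.
ω = √0.21 = 0.459 per week, hence T = 2π/ω ≈ 13.7 weeks.

T ≈ 13.7 weeks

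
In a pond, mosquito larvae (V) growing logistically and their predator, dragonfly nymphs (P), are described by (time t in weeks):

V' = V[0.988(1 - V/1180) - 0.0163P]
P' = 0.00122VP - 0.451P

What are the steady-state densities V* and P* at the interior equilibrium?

From dP/dt = 0 with P > 0: 0.00122V* = 0.451, so V* = 370.
Substitute into dV/dt = 0: 0.988(1 - 370/1180) = 0.0163P*.
The bracket is 0.687, giving P* = 0.678/0.0163 = 41.6.

V* ≈ 370, P* ≈ 41.6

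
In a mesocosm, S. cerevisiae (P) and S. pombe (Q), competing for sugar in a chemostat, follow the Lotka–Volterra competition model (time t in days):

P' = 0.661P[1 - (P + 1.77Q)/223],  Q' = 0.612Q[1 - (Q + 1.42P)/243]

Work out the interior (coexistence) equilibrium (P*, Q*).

Setting both brackets to zero gives the nullclines P + 1.77Q = 223 and 1.42P + Q = 243.
Substituting Q = 243 - 1.42P into the first: P(1 - 1.77·1.42) = 223 - 1.77·243.
So P* = -207/-1.51 = 137, and then Q* = 243 - 1.42·137 = 48.7.

P* ≈ 137, Q* ≈ 48.7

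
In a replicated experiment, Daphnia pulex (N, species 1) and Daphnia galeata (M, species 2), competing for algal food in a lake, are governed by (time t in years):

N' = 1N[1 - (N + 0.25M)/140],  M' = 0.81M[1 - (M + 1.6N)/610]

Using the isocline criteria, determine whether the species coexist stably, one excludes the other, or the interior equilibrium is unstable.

species 2 excludes species 1

Compare the nullcline intercepts: K1/α12 = 140/0.25 = 560 < K2 = 610; K2/α21 = 610/1.6 = 381 > K1 = 140.
Since the inequalities point opposite ways, species 2 can invade but species 1 cannot.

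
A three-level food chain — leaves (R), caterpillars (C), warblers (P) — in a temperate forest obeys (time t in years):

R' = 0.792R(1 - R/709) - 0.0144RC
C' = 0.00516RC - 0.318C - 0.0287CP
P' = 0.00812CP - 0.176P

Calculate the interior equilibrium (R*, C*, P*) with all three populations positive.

R* ≈ 430, C* ≈ 21.7, P* ≈ 66.2

From dP/dt = 0: 0.00812C* = 0.176, so C* = 21.7.
From dR/dt = 0: 0.792(1 - R*/709) = 0.0144·21.7, giving R* = 709·(1 - 0.394) = 430.
From dC/dt = 0: 0.00516·430 - 0.318 = 0.0287P*, so P* = 1.9/0.0287 = 66.2.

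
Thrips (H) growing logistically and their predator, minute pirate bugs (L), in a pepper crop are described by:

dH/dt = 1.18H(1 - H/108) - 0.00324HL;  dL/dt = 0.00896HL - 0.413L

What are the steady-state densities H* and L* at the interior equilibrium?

H* ≈ 46.1, L* ≈ 209

From dL/dt = 0 with L > 0: 0.00896H* = 0.413, so H* = 46.1.
Substitute into dH/dt = 0: 1.18(1 - 46.1/108) = 0.00324L*.
The bracket is 0.573, giving L* = 0.676/0.00324 = 209.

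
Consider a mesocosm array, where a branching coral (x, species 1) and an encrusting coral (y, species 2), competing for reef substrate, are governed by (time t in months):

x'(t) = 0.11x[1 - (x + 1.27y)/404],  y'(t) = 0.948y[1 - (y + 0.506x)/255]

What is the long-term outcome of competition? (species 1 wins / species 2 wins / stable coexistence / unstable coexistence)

Compare the nullcline intercepts: K1/α12 = 404/1.27 = 318 > K2 = 255; K2/α21 = 255/0.506 = 504 > K1 = 404.
Since both inequalities hold, each species can invade when rare, so the interior equilibrium is stable.

stable coexistence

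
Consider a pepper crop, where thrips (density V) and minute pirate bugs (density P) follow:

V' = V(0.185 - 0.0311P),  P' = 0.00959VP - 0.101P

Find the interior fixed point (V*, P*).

V* ≈ 10.5, P* ≈ 5.95

Set dP/dt = 0 with P > 0: 0.00959V - 0.101 = 0, so V* = 0.101/0.00959 = 10.5.
Set dV/dt = 0 with V > 0: 0.185 - 0.0311P = 0, so P* = 0.185/0.0311 = 5.95.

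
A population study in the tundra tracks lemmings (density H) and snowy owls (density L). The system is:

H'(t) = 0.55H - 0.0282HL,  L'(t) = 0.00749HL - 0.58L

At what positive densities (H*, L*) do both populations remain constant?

H* ≈ 77.4, L* ≈ 19.5

Set dL/dt = 0 with L > 0: 0.00749H - 0.58 = 0, so H* = 0.58/0.00749 = 77.4.
Set dH/dt = 0 with H > 0: 0.55 - 0.0282L = 0, so L* = 0.55/0.0282 = 19.5.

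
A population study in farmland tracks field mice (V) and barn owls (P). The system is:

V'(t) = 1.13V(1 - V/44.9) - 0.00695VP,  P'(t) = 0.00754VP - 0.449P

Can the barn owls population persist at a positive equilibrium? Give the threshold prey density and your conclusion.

Threshold V = 59.5; K < 59.5, so no, the predator goes extinct.

The predator equation gives dP/dt > 0 only when V > 0.449/0.00754 = 59.5.
Without the predator, V → K = 44.9. Since 44.9 < 59.5, the predator cannot invade.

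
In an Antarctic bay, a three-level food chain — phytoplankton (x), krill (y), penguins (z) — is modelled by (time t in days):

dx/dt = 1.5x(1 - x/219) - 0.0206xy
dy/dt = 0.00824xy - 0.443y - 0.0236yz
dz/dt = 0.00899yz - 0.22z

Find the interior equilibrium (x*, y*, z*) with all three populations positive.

x* ≈ 145, y* ≈ 24.5, z* ≈ 32

From dz/dt = 0: 0.00899y* = 0.22, so y* = 24.5.
From dx/dt = 0: 1.5(1 - x*/219) = 0.0206·24.5, giving x* = 219·(1 - 0.336) = 145.
From dy/dt = 0: 0.00824·145 - 0.443 = 0.0236z*, so z* = 0.755/0.0236 = 32.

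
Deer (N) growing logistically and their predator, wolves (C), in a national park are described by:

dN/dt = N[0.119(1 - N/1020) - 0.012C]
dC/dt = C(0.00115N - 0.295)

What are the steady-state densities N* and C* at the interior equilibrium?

N* ≈ 257, C* ≈ 7.42

From dC/dt = 0 with C > 0: 0.00115N* = 0.295, so N* = 257.
Substitute into dN/dt = 0: 0.119(1 - 257/1020) = 0.012C*.
The bracket is 0.749, giving C* = 0.0891/0.012 = 7.42.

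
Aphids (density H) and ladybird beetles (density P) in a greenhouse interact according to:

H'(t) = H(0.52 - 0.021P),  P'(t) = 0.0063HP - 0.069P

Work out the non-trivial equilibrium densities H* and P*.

Set dP/dt = 0 with P > 0: 0.0063H - 0.069 = 0, so H* = 0.069/0.0063 = 11.
Set dH/dt = 0 with H > 0: 0.52 - 0.021P = 0, so P* = 0.52/0.021 = 24.8.

H* ≈ 11, P* ≈ 24.8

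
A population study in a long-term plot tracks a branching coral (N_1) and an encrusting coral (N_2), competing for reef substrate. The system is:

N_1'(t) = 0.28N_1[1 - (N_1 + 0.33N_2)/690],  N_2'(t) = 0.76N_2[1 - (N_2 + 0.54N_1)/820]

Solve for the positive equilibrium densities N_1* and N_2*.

Setting both brackets to zero gives the nullclines N_1 + 0.33N_2 = 690 and 0.54N_1 + N_2 = 820.
Substituting N_2 = 820 - 0.54N_1 into the first: N_1(1 - 0.33·0.54) = 690 - 0.33·820.
So N_1* = 419/0.822 = 510, and then N_2* = 820 - 0.54·510 = 544.

N_1* ≈ 510, N_2* ≈ 544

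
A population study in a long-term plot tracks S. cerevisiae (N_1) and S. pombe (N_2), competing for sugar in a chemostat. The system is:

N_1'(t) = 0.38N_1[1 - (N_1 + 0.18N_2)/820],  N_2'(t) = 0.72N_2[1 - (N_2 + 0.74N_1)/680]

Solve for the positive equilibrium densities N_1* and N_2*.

Setting both brackets to zero gives the nullclines N_1 + 0.18N_2 = 820 and 0.74N_1 + N_2 = 680.
Substituting N_2 = 680 - 0.74N_1 into the first: N_1(1 - 0.18·0.74) = 820 - 0.18·680.
So N_1* = 698/0.867 = 805, and then N_2* = 680 - 0.74·805 = 84.4.

N_1* ≈ 805, N_2* ≈ 84.4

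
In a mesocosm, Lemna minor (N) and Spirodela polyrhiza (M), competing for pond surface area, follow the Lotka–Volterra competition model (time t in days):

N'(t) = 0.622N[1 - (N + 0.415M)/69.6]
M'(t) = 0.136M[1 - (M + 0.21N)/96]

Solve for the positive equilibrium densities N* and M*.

N* ≈ 32.6, M* ≈ 89.2

Setting both brackets to zero gives the nullclines N + 0.415M = 69.6 and 0.21N + M = 96.
Substituting M = 96 - 0.21N into the first: N(1 - 0.415·0.21) = 69.6 - 0.415·96.
So N* = 29.8/0.913 = 32.6, and then M* = 96 - 0.21·32.6 = 89.2.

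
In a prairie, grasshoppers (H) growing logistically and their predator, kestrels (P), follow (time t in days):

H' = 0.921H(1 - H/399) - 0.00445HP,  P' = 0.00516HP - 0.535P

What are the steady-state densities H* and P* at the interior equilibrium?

H* ≈ 104, P* ≈ 153

From dP/dt = 0 with P > 0: 0.00516H* = 0.535, so H* = 104.
Substitute into dH/dt = 0: 0.921(1 - 104/399) = 0.00445P*.
The bracket is 0.74, giving P* = 0.682/0.00445 = 153.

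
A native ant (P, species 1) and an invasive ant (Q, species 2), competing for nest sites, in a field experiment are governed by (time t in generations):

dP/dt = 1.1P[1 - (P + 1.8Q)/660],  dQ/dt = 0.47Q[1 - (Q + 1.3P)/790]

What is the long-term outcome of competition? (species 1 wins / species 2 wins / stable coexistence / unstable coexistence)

unstable coexistence (outcome depends on initial conditions)

Compare the nullcline intercepts: K1/α12 = 660/1.8 = 367 < K2 = 790; K2/α21 = 790/1.3 = 608 < K1 = 660.
Since both are reversed, neither can invade when rare; the interior point is a saddle.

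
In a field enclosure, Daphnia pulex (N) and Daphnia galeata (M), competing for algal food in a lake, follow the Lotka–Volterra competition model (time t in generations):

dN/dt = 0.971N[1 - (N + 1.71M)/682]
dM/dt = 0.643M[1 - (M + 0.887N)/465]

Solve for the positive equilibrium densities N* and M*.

N* ≈ 219, M* ≈ 271

Setting both brackets to zero gives the nullclines N + 1.71M = 682 and 0.887N + M = 465.
Substituting M = 465 - 0.887N into the first: N(1 - 1.71·0.887) = 682 - 1.71·465.
So N* = -113/-0.517 = 219, and then M* = 465 - 0.887·219 = 271.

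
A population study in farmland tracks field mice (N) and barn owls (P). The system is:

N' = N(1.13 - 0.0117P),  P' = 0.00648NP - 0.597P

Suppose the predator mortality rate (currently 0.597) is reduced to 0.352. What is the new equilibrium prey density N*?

N* ≈ 54.3

At the interior fixed point, setting dP/dt = 0 with P > 0 fixes N* = (predator death rate)/(NP coefficient) — independent of the other coefficients.
With the change, N* = 0.352/0.00648 = 54.3; it falls from 92.1.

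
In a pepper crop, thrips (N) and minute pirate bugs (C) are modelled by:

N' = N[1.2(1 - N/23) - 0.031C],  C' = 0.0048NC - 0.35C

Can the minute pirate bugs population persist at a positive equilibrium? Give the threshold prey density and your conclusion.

Threshold N = 72.9; K < 72.9, so no, the predator goes extinct.

The predator equation gives dC/dt > 0 only when N > 0.35/0.0048 = 72.9.
Without the predator, N → K = 23. Since 23 < 72.9, the predator cannot invade.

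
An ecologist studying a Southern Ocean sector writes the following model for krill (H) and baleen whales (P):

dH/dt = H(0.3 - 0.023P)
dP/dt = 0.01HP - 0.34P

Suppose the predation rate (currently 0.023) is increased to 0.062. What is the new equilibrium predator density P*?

P* ≈ 4.84

At the interior fixed point, setting dH/dt = 0 with H > 0 fixes P* = (prey growth rate)/(HP coefficient) — independent of the other coefficients.
With the change, P* = 0.3/0.062 = 4.84; it falls from 13.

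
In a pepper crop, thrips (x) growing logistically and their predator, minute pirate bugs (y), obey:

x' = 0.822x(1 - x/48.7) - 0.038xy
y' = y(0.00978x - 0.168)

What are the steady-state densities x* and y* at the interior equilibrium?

x* ≈ 17.2, y* ≈ 14

From dy/dt = 0 with y > 0: 0.00978x* = 0.168, so x* = 17.2.
Substitute into dx/dt = 0: 0.822(1 - 17.2/48.7) = 0.038y*.
The bracket is 0.647, giving y* = 0.532/0.038 = 14.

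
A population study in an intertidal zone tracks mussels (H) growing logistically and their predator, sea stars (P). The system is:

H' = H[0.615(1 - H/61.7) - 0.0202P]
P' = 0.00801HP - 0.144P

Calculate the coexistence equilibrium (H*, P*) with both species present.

H* ≈ 18, P* ≈ 21.6

From dP/dt = 0 with P > 0: 0.00801H* = 0.144, so H* = 18.
Substitute into dH/dt = 0: 0.615(1 - 18/61.7) = 0.0202P*.
The bracket is 0.709, giving P* = 0.436/0.0202 = 21.6.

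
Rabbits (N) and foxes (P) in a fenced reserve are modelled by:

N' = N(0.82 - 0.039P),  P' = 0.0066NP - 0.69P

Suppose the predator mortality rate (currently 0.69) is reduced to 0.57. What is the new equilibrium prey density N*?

At the interior fixed point, setting dP/dt = 0 with P > 0 fixes N* = (predator death rate)/(NP coefficient) — independent of the other coefficients.
With the change, N* = 0.57/0.0066 = 86.4; it falls from 105.

N* ≈ 86.4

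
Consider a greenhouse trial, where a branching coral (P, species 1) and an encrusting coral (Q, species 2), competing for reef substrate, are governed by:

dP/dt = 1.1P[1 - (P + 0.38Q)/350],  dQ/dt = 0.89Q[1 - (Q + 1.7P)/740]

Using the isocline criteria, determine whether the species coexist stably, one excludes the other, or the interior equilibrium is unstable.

Compare the nullcline intercepts: K1/α12 = 350/0.38 = 921 > K2 = 740; K2/α21 = 740/1.7 = 435 > K1 = 350.
Since both inequalities hold, each species can invade when rare, so the interior equilibrium is stable.

stable coexistence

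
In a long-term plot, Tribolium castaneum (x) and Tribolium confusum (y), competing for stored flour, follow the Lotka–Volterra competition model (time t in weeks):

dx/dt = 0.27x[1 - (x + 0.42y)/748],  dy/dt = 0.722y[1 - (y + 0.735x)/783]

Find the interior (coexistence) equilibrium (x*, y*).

Setting both brackets to zero gives the nullclines x + 0.42y = 748 and 0.735x + y = 783.
Substituting y = 783 - 0.735x into the first: x(1 - 0.42·0.735) = 748 - 0.42·783.
So x* = 419/0.691 = 606, and then y* = 783 - 0.735·606 = 337.

x* ≈ 606, y* ≈ 337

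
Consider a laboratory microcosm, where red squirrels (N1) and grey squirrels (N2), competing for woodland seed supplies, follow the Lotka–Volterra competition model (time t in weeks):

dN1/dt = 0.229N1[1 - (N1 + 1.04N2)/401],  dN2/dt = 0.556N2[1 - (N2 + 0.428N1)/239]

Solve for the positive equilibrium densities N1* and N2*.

N1* ≈ 275, N2* ≈ 121

Setting both brackets to zero gives the nullclines N1 + 1.04N2 = 401 and 0.428N1 + N2 = 239.
Substituting N2 = 239 - 0.428N1 into the first: N1(1 - 1.04·0.428) = 401 - 1.04·239.
So N1* = 152/0.555 = 275, and then N2* = 239 - 0.428·275 = 121.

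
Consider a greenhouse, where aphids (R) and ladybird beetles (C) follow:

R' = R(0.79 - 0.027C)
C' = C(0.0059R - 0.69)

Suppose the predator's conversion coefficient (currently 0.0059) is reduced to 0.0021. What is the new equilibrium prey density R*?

At the interior fixed point, setting dC/dt = 0 with C > 0 fixes R* = (predator death rate)/(RC coefficient) — independent of the other coefficients.
With the change, R* = 0.69/0.0021 = 329; it rises from 117.

R* ≈ 329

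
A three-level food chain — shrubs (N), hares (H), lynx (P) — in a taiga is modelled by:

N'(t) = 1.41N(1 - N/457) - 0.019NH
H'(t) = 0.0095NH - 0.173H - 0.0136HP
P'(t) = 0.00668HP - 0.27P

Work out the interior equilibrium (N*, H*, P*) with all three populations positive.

From dP/dt = 0: 0.00668H* = 0.27, so H* = 40.4.
From dN/dt = 0: 1.41(1 - N*/457) = 0.019·40.4, giving N* = 457·(1 - 0.545) = 208.
From dH/dt = 0: 0.0095·208 - 0.173 = 0.0136P*, so P* = 1.8/0.0136 = 133.

N* ≈ 208, H* ≈ 40.4, P* ≈ 133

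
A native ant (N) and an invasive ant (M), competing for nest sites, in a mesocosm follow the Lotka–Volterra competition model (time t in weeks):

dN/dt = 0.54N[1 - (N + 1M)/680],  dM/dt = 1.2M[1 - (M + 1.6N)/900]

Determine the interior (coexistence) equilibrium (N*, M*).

N* ≈ 367, M* ≈ 313

Setting both brackets to zero gives the nullclines N + 1M = 680 and 1.6N + M = 900.
Substituting M = 900 - 1.6N into the first: N(1 - 1·1.6) = 680 - 1·900.
So N* = -220/-0.6 = 367, and then M* = 900 - 1.6·367 = 313.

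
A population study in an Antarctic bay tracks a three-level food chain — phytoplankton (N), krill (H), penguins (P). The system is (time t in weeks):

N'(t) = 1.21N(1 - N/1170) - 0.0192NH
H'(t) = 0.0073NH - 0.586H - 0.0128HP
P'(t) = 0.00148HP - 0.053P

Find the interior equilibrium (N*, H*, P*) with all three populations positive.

N* ≈ 505, H* ≈ 35.8, P* ≈ 242

From dP/dt = 0: 0.00148H* = 0.053, so H* = 35.8.
From dN/dt = 0: 1.21(1 - N*/1170) = 0.0192·35.8, giving N* = 1170·(1 - 0.568) = 505.
From dH/dt = 0: 0.0073·505 - 0.586 = 0.0128P*, so P* = 3.1/0.0128 = 242.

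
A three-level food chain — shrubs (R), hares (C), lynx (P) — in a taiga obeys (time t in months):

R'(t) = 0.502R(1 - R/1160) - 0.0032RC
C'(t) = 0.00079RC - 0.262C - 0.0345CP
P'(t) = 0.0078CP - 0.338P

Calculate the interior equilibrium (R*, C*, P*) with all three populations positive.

From dP/dt = 0: 0.0078C* = 0.338, so C* = 43.3.
From dR/dt = 0: 0.502(1 - R*/1160) = 0.0032·43.3, giving R* = 1160·(1 - 0.276) = 840.
From dC/dt = 0: 0.00079·840 - 0.262 = 0.0345P*, so P* = 0.401/0.0345 = 11.6.

R* ≈ 840, C* ≈ 43.3, P* ≈ 11.6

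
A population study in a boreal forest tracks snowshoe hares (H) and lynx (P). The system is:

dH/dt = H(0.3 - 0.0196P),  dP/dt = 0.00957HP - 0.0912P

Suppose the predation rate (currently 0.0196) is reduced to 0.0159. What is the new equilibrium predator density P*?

At the interior fixed point, setting dH/dt = 0 with H > 0 fixes P* = (prey growth rate)/(HP coefficient) — independent of the other coefficients.
With the change, P* = 0.3/0.0159 = 18.9; it rises from 15.3.

P* ≈ 18.9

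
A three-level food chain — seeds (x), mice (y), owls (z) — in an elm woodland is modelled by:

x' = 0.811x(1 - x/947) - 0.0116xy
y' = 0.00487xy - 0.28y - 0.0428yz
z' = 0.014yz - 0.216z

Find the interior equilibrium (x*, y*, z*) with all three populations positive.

From dz/dt = 0: 0.014y* = 0.216, so y* = 15.4.
From dx/dt = 0: 0.811(1 - x*/947) = 0.0116·15.4, giving x* = 947·(1 - 0.221) = 738.
From dy/dt = 0: 0.00487·738 - 0.28 = 0.0428z*, so z* = 3.31/0.0428 = 77.4.

x* ≈ 738, y* ≈ 15.4, z* ≈ 77.4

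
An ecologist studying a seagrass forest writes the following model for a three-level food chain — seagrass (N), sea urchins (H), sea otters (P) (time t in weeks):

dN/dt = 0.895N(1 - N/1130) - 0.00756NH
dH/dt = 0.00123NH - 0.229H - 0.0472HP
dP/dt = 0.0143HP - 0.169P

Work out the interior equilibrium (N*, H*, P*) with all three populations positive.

From dP/dt = 0: 0.0143H* = 0.169, so H* = 11.8.
From dN/dt = 0: 0.895(1 - N*/1130) = 0.00756·11.8, giving N* = 1130·(1 - 0.0998) = 1020.
From dH/dt = 0: 0.00123·1020 - 0.229 = 0.0472P*, so P* = 1.02/0.0472 = 21.7.

N* ≈ 1020, H* ≈ 11.8, P* ≈ 21.7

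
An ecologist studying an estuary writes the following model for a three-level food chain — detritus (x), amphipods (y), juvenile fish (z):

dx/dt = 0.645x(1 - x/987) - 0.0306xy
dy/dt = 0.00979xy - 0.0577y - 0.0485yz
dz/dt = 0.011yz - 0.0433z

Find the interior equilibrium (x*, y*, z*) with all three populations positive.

From dz/dt = 0: 0.011y* = 0.0433, so y* = 3.94.
From dx/dt = 0: 0.645(1 - x*/987) = 0.0306·3.94, giving x* = 987·(1 - 0.187) = 803.
From dy/dt = 0: 0.00979·803 - 0.0577 = 0.0485z*, so z* = 7.8/0.0485 = 161.

x* ≈ 803, y* ≈ 3.94, z* ≈ 161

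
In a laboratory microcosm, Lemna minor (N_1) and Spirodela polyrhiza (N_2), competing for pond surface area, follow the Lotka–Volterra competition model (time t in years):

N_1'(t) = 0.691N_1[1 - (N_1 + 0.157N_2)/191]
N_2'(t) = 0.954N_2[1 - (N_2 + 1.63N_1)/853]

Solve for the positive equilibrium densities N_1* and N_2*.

Setting both brackets to zero gives the nullclines N_1 + 0.157N_2 = 191 and 1.63N_1 + N_2 = 853.
Substituting N_2 = 853 - 1.63N_1 into the first: N_1(1 - 0.157·1.63) = 191 - 0.157·853.
So N_1* = 57.1/0.744 = 76.7, and then N_2* = 853 - 1.63·76.7 = 728.

N_1* ≈ 76.7, N_2* ≈ 728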